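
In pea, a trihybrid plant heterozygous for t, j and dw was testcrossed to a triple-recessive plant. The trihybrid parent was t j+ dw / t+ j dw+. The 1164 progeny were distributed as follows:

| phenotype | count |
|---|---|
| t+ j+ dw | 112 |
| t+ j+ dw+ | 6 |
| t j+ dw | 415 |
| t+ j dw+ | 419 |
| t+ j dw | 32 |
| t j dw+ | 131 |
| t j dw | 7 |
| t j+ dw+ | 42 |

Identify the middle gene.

The two rarest classes, t j dw and t+ j+ dw+, are the double crossovers. Comparing them with the parentals, only the j allele has switched, so j is the middle locus and the order is dw – j – t.

j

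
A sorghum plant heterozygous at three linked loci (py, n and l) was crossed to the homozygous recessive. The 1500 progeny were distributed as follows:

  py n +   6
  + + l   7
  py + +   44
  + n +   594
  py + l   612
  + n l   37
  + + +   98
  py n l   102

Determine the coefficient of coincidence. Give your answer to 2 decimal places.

The two most frequent reciprocal classes, py + l and + n +, are the parental types, so the F1 was py + l / + n +.
The two rarest classes, + + l and py n +, are the double crossovers. Comparing them with the parentals, only the py allele has switched, so py is the middle locus and the order is l – py – n.
l–py: (81 + 13)/1500 = 0.0627; py–n: (200 + 13)/1500 = 0.1420.
Expected DCO frequency = 0.0627 × 0.1420 ≈ 0.00890; observed = 13/1500 ≈ 0.00867.
Coefficient of coincidence = 0.00867/0.00890 ≈ 0.97.

0.97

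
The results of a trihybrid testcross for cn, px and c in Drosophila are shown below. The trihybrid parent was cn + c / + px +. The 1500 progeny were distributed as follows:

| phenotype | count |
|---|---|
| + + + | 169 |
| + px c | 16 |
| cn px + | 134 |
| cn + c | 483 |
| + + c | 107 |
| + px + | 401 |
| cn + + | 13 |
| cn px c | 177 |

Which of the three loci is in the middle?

c

The two rarest classes, cn + + and + px c, are the double crossovers. Comparing them with the parentals, only the c allele has switched, so c is the middle locus and the order is px – c – cn.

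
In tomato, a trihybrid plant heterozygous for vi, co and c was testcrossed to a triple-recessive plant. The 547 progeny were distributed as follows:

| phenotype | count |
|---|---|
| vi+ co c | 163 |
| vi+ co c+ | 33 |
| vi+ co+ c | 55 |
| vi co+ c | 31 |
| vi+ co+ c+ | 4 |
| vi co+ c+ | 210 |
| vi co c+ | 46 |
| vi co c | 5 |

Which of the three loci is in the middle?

vi

The two most frequent reciprocal classes, vi+ co c and vi co+ c+, are the parental types, so the F1 was vi+ co c / vi co+ c+.
The two rarest classes, vi co c and vi+ co+ c+, are the double crossovers. Comparing them with the parentals, only the vi allele has switched, so vi is the middle locus and the order is co – vi – c.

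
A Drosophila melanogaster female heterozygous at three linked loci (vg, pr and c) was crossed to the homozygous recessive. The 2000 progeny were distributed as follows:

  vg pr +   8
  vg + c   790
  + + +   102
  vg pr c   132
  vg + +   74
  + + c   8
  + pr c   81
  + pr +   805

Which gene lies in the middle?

The two most frequent reciprocal classes, vg + c and + pr +, are the parental types, so the F1 was vg + c / + pr +.
The two rarest classes, + + c and vg pr +, are the double crossovers. Comparing them with the parentals, only the vg allele has switched, so vg is the middle locus and the order is c – vg – pr.

vg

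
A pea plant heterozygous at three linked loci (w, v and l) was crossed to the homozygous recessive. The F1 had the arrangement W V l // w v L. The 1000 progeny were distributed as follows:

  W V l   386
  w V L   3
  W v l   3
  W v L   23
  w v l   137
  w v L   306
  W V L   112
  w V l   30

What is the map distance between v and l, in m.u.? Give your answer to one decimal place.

25.5 m.u.

The two rarest classes, W v l and w V L, are the double crossovers. Comparing them with the parentals, only the v allele has switched, so v is the middle locus and the order is l – v – w.
Crossovers in the l–v interval produce the single-crossover classes W V L and w v l (112 + 137 = 249) plus the double crossovers (6).
RF(l–v) = (249 + 6) / 1000 = 255/1000 = 0.2550 → 25.5 m.u.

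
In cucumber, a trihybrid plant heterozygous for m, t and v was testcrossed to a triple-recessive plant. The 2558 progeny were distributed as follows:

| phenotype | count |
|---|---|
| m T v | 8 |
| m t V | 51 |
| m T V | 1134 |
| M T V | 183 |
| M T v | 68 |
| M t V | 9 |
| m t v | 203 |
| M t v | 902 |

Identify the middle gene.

v

The two most frequent reciprocal classes, m T V and M t v, are the parental types, so the F1 was m T V / M t v.
The two rarest classes, m T v and M t V, are the double crossovers. Comparing them with the parentals, only the v allele has switched, so v is the middle locus and the order is t – v – m.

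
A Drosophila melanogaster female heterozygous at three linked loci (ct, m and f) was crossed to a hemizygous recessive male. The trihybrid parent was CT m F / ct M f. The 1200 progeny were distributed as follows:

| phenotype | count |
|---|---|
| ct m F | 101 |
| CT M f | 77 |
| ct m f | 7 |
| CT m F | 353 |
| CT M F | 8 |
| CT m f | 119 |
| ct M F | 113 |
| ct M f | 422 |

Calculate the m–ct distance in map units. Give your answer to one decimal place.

16.1 map units

The two rarest classes, CT M F and ct m f, are the double crossovers. Comparing them with the parentals, only the m allele has switched, so m is the middle locus and the order is f – m – ct.
Crossovers in the m–ct interval produce the single-crossover classes ct m F and CT M f (101 + 77 = 178) plus the double crossovers (15).
RF(m–ct) = (178 + 15) / 1200 = 193/1200 = 0.1608 → 16.1 map units.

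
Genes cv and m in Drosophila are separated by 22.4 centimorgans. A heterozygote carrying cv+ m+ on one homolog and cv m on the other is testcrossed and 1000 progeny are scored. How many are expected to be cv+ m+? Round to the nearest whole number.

388

A map distance of 22.4 centimorgans corresponds to a recombination frequency of 0.224.
The F1 is cv+ m+ / cv m, so cv+ m+ is a parental gamete class with expected frequency (1 − r)/2 = 0.776/2 = 0.3880.
Expected number = 0.3880 × 1000 = 388.00 ≈ 388.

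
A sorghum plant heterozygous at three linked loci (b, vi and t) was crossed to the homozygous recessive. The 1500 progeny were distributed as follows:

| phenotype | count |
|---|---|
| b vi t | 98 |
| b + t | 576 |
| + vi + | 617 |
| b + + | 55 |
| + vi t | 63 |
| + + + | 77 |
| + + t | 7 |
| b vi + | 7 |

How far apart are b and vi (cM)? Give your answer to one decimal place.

12.6 cM

The two most frequent reciprocal classes, + vi + and b + t, are the parental types, so the F1 was + vi + / b + t.
The two rarest classes, b vi + and + + t, are the double crossovers. Comparing them with the parentals, only the b allele has switched, so b is the middle locus and the order is t – b – vi.
Crossovers in the b–vi interval produce the single-crossover classes + + + and b vi t (77 + 98 = 175) plus the double crossovers (14).
RF(b–vi) = (175 + 14) / 1500 = 189/1500 = 0.1260 → 12.6 cM.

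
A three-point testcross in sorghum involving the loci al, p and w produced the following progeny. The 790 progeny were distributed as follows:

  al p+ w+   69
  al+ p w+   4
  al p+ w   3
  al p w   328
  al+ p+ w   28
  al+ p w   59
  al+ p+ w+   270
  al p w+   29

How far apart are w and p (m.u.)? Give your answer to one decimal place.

The two most frequent reciprocal classes, al+ p+ w+ and al p w, are the parental types, so the F1 was al+ p+ w+ / al p w.
The two rarest classes, al+ p w+ and al p+ w, are the double crossovers. Comparing them with the parentals, only the p allele has switched, so p is the middle locus and the order is al – p – w.
Crossovers in the p–w interval produce the single-crossover classes al+ p+ w and al p w+ (28 + 29 = 57) plus the double crossovers (7).
RF(p–w) = (57 + 7) / 790 = 64/790 = 0.0810 → 8.1 m.u.

8.1 m.u.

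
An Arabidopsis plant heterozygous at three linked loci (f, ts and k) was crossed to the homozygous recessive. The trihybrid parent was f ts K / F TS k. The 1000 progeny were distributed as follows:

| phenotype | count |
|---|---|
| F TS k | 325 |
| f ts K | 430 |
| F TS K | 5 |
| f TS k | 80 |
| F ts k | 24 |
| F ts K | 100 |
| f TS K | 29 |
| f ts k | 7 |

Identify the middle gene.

The two rarest classes, f ts k and F TS K, are the double crossovers. Comparing them with the parentals, only the k allele has switched, so k is the middle locus and the order is ts – k – f.

k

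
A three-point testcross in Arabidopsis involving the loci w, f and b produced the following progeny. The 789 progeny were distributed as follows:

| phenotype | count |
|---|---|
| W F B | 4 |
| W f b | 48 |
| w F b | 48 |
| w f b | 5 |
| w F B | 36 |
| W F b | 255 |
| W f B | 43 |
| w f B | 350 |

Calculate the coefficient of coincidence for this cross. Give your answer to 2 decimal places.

0.76

The two most frequent reciprocal classes, w f B and W F b, are the parental types, so the F1 was w f B / W F b.
The two rarest classes, w f b and W F B, are the double crossovers. Comparing them with the parentals, only the b allele has switched, so b is the middle locus and the order is w – b – f.
w–b: (91 + 9)/789 = 0.1267; b–f: (84 + 9)/789 = 0.1179.
Expected DCO frequency = 0.1267 × 0.1179 ≈ 0.01494; observed = 9/789 ≈ 0.01141.
Coefficient of coincidence = 0.01141/0.01494 ≈ 0.76.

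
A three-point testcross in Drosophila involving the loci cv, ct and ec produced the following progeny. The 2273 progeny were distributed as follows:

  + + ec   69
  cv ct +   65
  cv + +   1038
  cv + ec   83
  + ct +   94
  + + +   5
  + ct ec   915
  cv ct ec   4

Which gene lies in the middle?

The two most frequent reciprocal classes, + ct ec and cv + +, are the parental types, so the F1 was + ct ec / cv + +.
The two rarest classes, cv ct ec and + + +, are the double crossovers. Comparing them with the parentals, only the cv allele has switched, so cv is the middle locus and the order is ct – cv – ec.

cv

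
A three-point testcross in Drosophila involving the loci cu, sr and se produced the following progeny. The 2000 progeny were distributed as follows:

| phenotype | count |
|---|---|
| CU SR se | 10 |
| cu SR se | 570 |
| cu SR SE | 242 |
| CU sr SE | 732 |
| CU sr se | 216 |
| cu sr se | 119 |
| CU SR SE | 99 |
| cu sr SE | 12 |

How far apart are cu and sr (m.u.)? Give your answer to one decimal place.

12.0 m.u.

The two most frequent reciprocal classes, cu SR se and CU sr SE, are the parental types, so the F1 was cu SR se / CU sr SE.
The two rarest classes, CU SR se and cu sr SE, are the double crossovers. Comparing them with the parentals, only the cu allele has switched, so cu is the middle locus and the order is sr – cu – se.
Crossovers in the sr–cu interval produce the single-crossover classes cu sr se and CU SR SE (119 + 99 = 218) plus the double crossovers (22).
RF(sr–cu) = (218 + 22) / 2000 = 240/2000 = 0.1200 → 12.0 m.u.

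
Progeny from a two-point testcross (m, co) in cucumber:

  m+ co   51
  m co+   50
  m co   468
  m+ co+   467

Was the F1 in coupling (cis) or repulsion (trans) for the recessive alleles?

cis

The two most frequent classes are m+ co+ (467) and m co (468); these are the parental (non-recombinant) types.
So the F1 carried m+ co+ on one chromosome and m co on the other — the recessive alleles are on the same chromosome (cis / coupling).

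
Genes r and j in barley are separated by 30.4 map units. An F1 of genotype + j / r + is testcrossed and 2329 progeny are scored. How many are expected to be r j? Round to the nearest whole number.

354

A map distance of 30.4 map units corresponds to a recombination frequency of 0.304.
The F1 is + j / r +, so r j is a recombinant gamete class with expected frequency r/2 = 0.304/2 = 0.1520.
Expected number = 0.1520 × 2329 = 354.01 ≈ 354.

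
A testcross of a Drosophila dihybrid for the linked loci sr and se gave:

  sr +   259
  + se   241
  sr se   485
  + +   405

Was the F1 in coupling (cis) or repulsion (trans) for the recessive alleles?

The two most frequent classes are + + (405) and sr se (485); these are the parental (non-recombinant) types.
So the F1 carried + + on one chromosome and sr se on the other — the recessive alleles are on the same chromosome (cis / coupling).

cis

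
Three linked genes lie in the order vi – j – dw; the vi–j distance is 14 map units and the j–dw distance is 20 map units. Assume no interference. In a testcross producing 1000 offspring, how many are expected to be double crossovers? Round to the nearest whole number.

Map distances give recombination frequencies of 0.140 and 0.200 for the two intervals.
With no interference, expected double-crossover frequency = 0.140 × 0.200 = 0.02800.
Expected number = 0.02800 × 1000 = 28.00 ≈ 28.

28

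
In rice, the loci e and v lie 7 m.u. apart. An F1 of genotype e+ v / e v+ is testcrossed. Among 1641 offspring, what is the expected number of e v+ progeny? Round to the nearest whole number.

A map distance of 7 m.u. corresponds to a recombination frequency of 0.070.
The F1 is e+ v / e v+, so e v+ is a parental gamete class with expected frequency (1 − r)/2 = 0.930/2 = 0.4650.
Expected number = 0.4650 × 1641 = 763.06 ≈ 763.

763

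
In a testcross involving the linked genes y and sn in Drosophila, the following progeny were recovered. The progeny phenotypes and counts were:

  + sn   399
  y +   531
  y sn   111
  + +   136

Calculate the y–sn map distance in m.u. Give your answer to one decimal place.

21.0 m.u.

The two most frequent classes, + sn (399) and y + (531), are the parental types, so the F1 was + sn / y +.
The recombinant classes are + + and y sn: 136 + 111 = 247.
Recombination frequency = 247/1177 = 0.2099 ≈ 21.0%, i.e. 21.0 m.u.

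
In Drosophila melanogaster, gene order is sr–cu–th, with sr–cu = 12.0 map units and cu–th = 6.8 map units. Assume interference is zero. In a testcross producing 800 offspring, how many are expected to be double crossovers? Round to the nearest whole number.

Map distances give recombination frequencies of 0.120 and 0.068 for the two intervals.
With no interference, expected double-crossover frequency = 0.120 × 0.068 = 0.00816.
Expected number = 0.00816 × 800 = 6.53 ≈ 7.

7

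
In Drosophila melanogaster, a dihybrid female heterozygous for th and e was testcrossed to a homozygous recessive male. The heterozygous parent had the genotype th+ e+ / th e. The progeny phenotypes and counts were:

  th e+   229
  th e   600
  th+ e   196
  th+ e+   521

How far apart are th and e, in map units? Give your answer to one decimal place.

27.5 map units

The recombinant classes are th+ e and th e+: 196 + 229 = 425.
Recombination frequency = 425/1546 = 0.2749 ≈ 27.5%, i.e. 27.5 map units.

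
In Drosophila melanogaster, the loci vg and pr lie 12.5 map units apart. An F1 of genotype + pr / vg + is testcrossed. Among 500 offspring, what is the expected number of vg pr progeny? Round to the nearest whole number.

A map distance of 12.5 map units corresponds to a recombination frequency of 0.125.
The F1 is + pr / vg +, so vg pr is a recombinant gamete class with expected frequency r/2 = 0.125/2 = 0.0625.
Expected number = 0.0625 × 500 = 31.25 ≈ 31.

31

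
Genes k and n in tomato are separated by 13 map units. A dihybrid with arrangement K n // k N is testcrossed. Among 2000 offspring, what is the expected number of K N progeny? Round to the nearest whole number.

130

A map distance of 13 map units corresponds to a recombination frequency of 0.130.
The F1 is K n / k N, so K N is a recombinant gamete class with expected frequency r/2 = 0.130/2 = 0.0650.
Expected number = 0.0650 × 2000 = 130.00 ≈ 130.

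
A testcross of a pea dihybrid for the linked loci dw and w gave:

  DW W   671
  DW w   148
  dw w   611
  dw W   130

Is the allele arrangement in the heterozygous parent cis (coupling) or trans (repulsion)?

The two most frequent classes are DW W (671) and dw w (611); these are the parental (non-recombinant) types.
So the F1 carried DW W on one chromosome and dw w on the other — the recessive alleles are on the same chromosome (cis / coupling).

cis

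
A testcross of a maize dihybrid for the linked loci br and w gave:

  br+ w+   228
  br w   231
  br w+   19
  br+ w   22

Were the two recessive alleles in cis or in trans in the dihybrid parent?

cis

The two most frequent classes are br+ w+ (228) and br w (231); these are the parental (non-recombinant) types.
So the F1 carried br+ w+ on one chromosome and br w on the other — the recessive alleles are on the same chromosome (cis / coupling).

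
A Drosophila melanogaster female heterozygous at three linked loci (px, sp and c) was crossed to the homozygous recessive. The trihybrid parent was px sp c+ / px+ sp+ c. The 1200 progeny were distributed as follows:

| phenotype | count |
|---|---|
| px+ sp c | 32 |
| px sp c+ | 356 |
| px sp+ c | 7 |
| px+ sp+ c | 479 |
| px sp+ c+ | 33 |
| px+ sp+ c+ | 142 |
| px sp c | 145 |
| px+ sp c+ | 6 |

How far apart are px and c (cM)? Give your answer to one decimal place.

The two rarest classes, px+ sp c+ and px sp+ c, are the double crossovers. Comparing them with the parentals, only the px allele has switched, so px is the middle locus and the order is c – px – sp.
Crossovers in the c–px interval produce the single-crossover classes px sp c and px+ sp+ c+ (145 + 142 = 287) plus the double crossovers (13).
RF(c–px) = (287 + 13) / 1200 = 300/1200 = 0.2500 → 25.0 cM.

25.0 cM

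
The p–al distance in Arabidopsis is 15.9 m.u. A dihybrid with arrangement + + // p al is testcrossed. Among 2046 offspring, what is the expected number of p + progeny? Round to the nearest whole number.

163

A map distance of 15.9 m.u. corresponds to a recombination frequency of 0.159.
The F1 is + + / p al, so p + is a recombinant gamete class with expected frequency r/2 = 0.159/2 = 0.0795.
Expected number = 0.0795 × 2046 = 162.66 ≈ 163.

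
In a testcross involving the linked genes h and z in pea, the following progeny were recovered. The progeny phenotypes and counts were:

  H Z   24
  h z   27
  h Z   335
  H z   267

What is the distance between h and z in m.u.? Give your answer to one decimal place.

7.8 m.u.

The two most frequent classes, H z (267) and h Z (335), are the parental types, so the F1 was H z / h Z.
The recombinant classes are H Z and h z: 24 + 27 = 51.
Recombination frequency = 51/653 = 0.0781 ≈ 7.8%, i.e. 7.8 m.u.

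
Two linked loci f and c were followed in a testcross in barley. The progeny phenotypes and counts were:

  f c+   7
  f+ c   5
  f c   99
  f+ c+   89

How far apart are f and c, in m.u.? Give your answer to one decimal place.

6.0 m.u.

The two most frequent classes, f+ c+ (89) and f c (99), are the parental types, so the F1 was f+ c+ / f c.
The recombinant classes are f+ c and f c+: 5 + 7 = 12.
Recombination frequency = 12/200 = 0.0600 ≈ 6.0%, i.e. 6.0 m.u.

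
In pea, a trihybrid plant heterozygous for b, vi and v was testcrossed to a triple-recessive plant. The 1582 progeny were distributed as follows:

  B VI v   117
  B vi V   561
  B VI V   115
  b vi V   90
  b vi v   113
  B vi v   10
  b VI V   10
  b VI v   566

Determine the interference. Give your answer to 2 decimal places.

The two most frequent reciprocal classes, B vi V and b VI v, are the parental types, so the F1 was B vi V / b VI v.
The two rarest classes, B vi v and b VI V, are the double crossovers. Comparing them with the parentals, only the v allele has switched, so v is the middle locus and the order is b – v – vi.
b–v: (207 + 20)/1582 = 0.1435; v–vi: (228 + 20)/1582 = 0.1568.
Expected DCO frequency = 0.1435 × 0.1568 ≈ 0.02250; observed = 20/1582 ≈ 0.01264.
Coefficient of coincidence = 0.01264/0.02250 ≈ 0.56; interference = 1 − 0.56 = 0.44.

0.44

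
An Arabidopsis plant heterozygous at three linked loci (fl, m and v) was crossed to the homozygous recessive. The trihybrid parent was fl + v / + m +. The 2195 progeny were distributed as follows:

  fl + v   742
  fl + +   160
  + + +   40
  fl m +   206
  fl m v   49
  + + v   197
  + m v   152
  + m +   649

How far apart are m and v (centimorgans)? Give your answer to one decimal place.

The two rarest classes, fl m v and + + +, are the double crossovers. Comparing them with the parentals, only the m allele has switched, so m is the middle locus and the order is v – m – fl.
Crossovers in the v–m interval produce the single-crossover classes fl + + and + m v (160 + 152 = 312) plus the double crossovers (89).
RF(v–m) = (312 + 89) / 2195 = 401/2195 = 0.1827 → 18.3 centimorgans.

18.3 centimorgans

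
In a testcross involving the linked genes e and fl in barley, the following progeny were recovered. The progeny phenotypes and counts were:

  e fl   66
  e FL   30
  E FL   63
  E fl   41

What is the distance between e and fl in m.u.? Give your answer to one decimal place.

35.5 m.u.

The two most frequent classes, E FL (63) and e fl (66), are the parental types, so the F1 was E FL / e fl.
The recombinant classes are E fl and e FL: 41 + 30 = 71.
Recombination frequency = 71/200 = 0.3550 ≈ 35.5%, i.e. 35.5 m.u.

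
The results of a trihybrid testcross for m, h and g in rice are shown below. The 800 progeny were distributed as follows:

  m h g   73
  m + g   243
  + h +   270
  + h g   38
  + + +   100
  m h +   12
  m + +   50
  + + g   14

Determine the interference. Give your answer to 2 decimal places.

0.08

The two most frequent reciprocal classes, + h + and m + g, are the parental types, so the F1 was + h + / m + g.
The two rarest classes, m h + and + + g, are the double crossovers. Comparing them with the parentals, only the m allele has switched, so m is the middle locus and the order is g – m – h.
g–m: (88 + 26)/800 = 0.1425; m–h: (173 + 26)/800 = 0.2487.
Expected DCO frequency = 0.1425 × 0.2487 ≈ 0.03544; observed = 26/800 ≈ 0.03250.
Coefficient of coincidence = 0.03250/0.03544 ≈ 0.92; interference = 1 − 0.92 = 0.08.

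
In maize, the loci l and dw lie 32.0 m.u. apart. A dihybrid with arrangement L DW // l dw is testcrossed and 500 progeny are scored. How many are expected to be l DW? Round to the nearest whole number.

A map distance of 32.0 m.u. corresponds to a recombination frequency of 0.320.
The F1 is L DW / l dw, so l DW is a recombinant gamete class with expected frequency r/2 = 0.320/2 = 0.1600.
Expected number = 0.1600 × 500 = 80.00 ≈ 80.

80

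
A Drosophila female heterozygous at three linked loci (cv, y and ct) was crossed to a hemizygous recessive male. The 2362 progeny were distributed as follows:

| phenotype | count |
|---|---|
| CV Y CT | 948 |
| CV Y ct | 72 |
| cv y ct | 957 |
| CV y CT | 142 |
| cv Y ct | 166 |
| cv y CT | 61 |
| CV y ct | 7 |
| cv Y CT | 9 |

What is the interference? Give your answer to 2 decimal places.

0.22

The two most frequent reciprocal classes, cv y ct and CV Y CT, are the parental types, so the F1 was cv y ct / CV Y CT.
The two rarest classes, CV y ct and cv Y CT, are the double crossovers. Comparing them with the parentals, only the cv allele has switched, so cv is the middle locus and the order is y – cv – ct.
y–cv: (308 + 16)/2362 = 0.1372; cv–ct: (133 + 16)/2362 = 0.0631.
Expected DCO frequency = 0.1372 × 0.0631 ≈ 0.00866; observed = 16/2362 ≈ 0.00677.
Coefficient of coincidence = 0.00677/0.00866 ≈ 0.78; interference = 1 − 0.78 = 0.22.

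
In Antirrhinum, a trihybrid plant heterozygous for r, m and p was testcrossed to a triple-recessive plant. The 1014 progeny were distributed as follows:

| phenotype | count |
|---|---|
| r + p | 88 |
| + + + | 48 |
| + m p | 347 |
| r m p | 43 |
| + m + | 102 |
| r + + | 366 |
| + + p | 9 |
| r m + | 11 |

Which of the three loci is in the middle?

The two most frequent reciprocal classes, + m p and r + +, are the parental types, so the F1 was + m p / r + +.
The two rarest classes, + + p and r m +, are the double crossovers. Comparing them with the parentals, only the m allele has switched, so m is the middle locus and the order is p – m – r.

m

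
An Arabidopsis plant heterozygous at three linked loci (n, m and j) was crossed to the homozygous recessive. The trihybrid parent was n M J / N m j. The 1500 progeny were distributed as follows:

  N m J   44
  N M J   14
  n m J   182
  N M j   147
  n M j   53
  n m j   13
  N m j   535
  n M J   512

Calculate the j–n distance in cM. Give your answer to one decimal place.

The two rarest classes, N M J and n m j, are the double crossovers. Comparing them with the parentals, only the n allele has switched, so n is the middle locus and the order is m – n – j.
Crossovers in the n–j interval produce the single-crossover classes n M j and N m J (53 + 44 = 97) plus the double crossovers (27).
RF(n–j) = (97 + 27) / 1500 = 124/1500 = 0.0827 → 8.3 cM.

8.3 cM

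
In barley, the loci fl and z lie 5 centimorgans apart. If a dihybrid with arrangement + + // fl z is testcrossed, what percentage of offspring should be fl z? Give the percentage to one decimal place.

47.5%

A map distance of 5 centimorgans corresponds to a recombination frequency of 0.050.
The F1 is + + / fl z, so fl z is a parental gamete class with expected frequency (1 − r)/2 = 0.950/2 = 0.4750.
That is 0.4750 = 47.5% of the progeny.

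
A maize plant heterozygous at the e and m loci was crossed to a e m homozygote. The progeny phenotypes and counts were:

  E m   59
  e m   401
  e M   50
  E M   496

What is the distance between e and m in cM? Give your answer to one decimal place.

The two most frequent classes, E M (496) and e m (401), are the parental types, so the F1 was E M / e m.
The recombinant classes are E m and e M: 59 + 50 = 109.
Recombination frequency = 109/1006 = 0.1083 ≈ 10.8%, i.e. 10.8 cM.

10.8 cM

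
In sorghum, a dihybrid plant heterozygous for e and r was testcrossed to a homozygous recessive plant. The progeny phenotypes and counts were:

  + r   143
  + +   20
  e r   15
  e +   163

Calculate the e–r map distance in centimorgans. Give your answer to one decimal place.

The two most frequent classes, + r (143) and e + (163), are the parental types, so the F1 was + r / e +.
The recombinant classes are + + and e r: 20 + 15 = 35.
Recombination frequency = 35/341 = 0.1026 ≈ 10.3%, i.e. 10.3 centimorgans.

10.3 centimorgans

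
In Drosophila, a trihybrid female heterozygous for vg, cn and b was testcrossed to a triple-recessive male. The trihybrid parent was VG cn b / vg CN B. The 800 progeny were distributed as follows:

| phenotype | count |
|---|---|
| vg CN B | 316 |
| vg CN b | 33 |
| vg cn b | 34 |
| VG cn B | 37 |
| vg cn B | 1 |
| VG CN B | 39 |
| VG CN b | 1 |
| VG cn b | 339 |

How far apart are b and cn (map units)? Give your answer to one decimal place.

9.0 map units

The two rarest classes, VG CN b and vg cn B, are the double crossovers. Comparing them with the parentals, only the cn allele has switched, so cn is the middle locus and the order is b – cn – vg.
Crossovers in the b–cn interval produce the single-crossover classes VG cn B and vg CN b (37 + 33 = 70) plus the double crossovers (2).
RF(b–cn) = (70 + 2) / 800 = 72/800 = 0.0900 → 9.0 map units.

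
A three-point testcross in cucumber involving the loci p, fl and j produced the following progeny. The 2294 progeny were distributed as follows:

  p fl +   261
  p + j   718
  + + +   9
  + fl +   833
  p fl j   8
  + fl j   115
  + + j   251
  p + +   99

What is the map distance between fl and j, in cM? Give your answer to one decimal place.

The two most frequent reciprocal classes, + fl + and p + j, are the parental types, so the F1 was + fl + / p + j.
The two rarest classes, + + + and p fl j, are the double crossovers. Comparing them with the parentals, only the fl allele has switched, so fl is the middle locus and the order is j – fl – p.
Crossovers in the j–fl interval produce the single-crossover classes + fl j and p + + (115 + 99 = 214) plus the double crossovers (17).
RF(j–fl) = (214 + 17) / 2294 = 231/2294 = 0.1007 → 10.1 cM.

10.1 cM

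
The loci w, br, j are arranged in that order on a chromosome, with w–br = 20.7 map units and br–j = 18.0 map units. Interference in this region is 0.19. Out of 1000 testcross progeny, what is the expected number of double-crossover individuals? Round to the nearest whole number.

Map distances give recombination frequencies of 0.207 and 0.180 for the two intervals.
With interference 0.19 (so coincidence = 0.81), expected double-crossover frequency = 0.207 × 0.180 × 0.81 = 0.03018.
Expected number = 0.03018 × 1000 = 30.18 ≈ 30.

30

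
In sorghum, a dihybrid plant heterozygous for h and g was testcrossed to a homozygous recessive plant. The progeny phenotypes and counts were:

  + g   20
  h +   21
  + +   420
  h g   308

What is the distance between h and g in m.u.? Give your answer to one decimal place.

5.3 m.u.

The two most frequent classes, + + (420) and h g (308), are the parental types, so the F1 was + + / h g.
The recombinant classes are + g and h +: 20 + 21 = 41.
Recombination frequency = 41/769 = 0.0533 ≈ 5.3%, i.e. 5.3 m.u.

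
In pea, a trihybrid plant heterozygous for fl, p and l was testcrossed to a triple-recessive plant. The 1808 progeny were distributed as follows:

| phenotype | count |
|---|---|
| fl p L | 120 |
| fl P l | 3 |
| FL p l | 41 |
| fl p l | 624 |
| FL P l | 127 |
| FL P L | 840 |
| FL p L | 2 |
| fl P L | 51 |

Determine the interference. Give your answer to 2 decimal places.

The two most frequent reciprocal classes, FL P L and fl p l, are the parental types, so the F1 was FL P L / fl p l.
The two rarest classes, FL p L and fl P l, are the double crossovers. Comparing them with the parentals, only the p allele has switched, so p is the middle locus and the order is fl – p – l.
fl–p: (92 + 5)/1808 = 0.0537; p–l: (247 + 5)/1808 = 0.1394.
Expected DCO frequency = 0.0537 × 0.1394 ≈ 0.00749; observed = 5/1808 ≈ 0.00277.
Coefficient of coincidence = 0.00277/0.00749 ≈ 0.37; interference = 1 − 0.37 = 0.63.

0.63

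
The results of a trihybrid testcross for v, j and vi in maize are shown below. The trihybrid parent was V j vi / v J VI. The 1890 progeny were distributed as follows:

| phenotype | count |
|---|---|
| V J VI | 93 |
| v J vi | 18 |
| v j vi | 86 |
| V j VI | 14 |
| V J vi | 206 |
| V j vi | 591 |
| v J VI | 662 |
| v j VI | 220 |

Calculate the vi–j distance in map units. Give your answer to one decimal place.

The two rarest classes, V j VI and v J vi, are the double crossovers. Comparing them with the parentals, only the vi allele has switched, so vi is the middle locus and the order is v – vi – j.
Crossovers in the vi–j interval produce the single-crossover classes V J vi and v j VI (206 + 220 = 426) plus the double crossovers (32).
RF(vi–j) = (426 + 32) / 1890 = 458/1890 = 0.2423 → 24.2 map units.

24.2 map units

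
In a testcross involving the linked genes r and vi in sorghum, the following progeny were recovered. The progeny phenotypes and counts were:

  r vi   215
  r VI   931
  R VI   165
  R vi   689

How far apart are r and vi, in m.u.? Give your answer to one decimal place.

The two most frequent classes, R vi (689) and r VI (931), are the parental types, so the F1 was R vi / r VI.
The recombinant classes are R VI and r vi: 165 + 215 = 380.
Recombination frequency = 380/2000 = 0.1900 ≈ 19.0%, i.e. 19.0 m.u.

19.0 m.u.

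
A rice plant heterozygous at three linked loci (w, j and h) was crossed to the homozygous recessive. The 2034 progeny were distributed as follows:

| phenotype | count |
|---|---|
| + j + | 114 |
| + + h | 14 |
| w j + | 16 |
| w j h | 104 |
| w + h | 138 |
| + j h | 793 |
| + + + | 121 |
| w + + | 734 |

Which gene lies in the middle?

The two most frequent reciprocal classes, + j h and w + +, are the parental types, so the F1 was + j h / w + +.
The two rarest classes, + + h and w j +, are the double crossovers. Comparing them with the parentals, only the j allele has switched, so j is the middle locus and the order is w – j – h.

j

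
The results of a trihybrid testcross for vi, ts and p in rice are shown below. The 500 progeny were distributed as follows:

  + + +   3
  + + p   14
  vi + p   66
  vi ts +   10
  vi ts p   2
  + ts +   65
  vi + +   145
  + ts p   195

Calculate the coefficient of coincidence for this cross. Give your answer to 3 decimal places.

The two most frequent reciprocal classes, vi + + and + ts p, are the parental types, so the F1 was vi + + / + ts p.
The two rarest classes, + + + and vi ts p, are the double crossovers. Comparing them with the parentals, only the vi allele has switched, so vi is the middle locus and the order is ts – vi – p.
ts–vi: (24 + 5)/500 = 0.0580; vi–p: (131 + 5)/500 = 0.2720.
Expected DCO frequency = 0.0580 × 0.2720 ≈ 0.01578; observed = 5/500 ≈ 0.01000.
Coefficient of coincidence = 0.01000/0.01578 ≈ 0.634.

0.634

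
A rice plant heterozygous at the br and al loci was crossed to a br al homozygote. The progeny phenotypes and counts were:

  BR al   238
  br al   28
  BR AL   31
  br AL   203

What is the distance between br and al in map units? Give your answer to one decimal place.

11.8 map units

The two most frequent classes, BR al (238) and br AL (203), are the parental types, so the F1 was BR al / br AL.
The recombinant classes are BR AL and br al: 31 + 28 = 59.
Recombination frequency = 59/500 = 0.1180 ≈ 11.8%, i.e. 11.8 map units.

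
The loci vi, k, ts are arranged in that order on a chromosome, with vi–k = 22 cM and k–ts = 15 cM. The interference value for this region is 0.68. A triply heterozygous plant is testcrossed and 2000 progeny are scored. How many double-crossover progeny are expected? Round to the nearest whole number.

21

Map distances give recombination frequencies of 0.220 and 0.150 for the two intervals.
With interference 0.68 (so coincidence = 0.32), expected double-crossover frequency = 0.220 × 0.150 × 0.32 = 0.01056.
Expected number = 0.01056 × 2000 = 21.12 ≈ 21.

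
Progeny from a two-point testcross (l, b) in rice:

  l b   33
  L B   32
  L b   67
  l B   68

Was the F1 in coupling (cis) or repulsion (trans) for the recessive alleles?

trans

The two most frequent classes are L b (67) and l B (68); these are the parental (non-recombinant) types.
So the F1 carried L b on one chromosome and l B on the other — the recessive alleles are on opposite chromosomes (trans / repulsion).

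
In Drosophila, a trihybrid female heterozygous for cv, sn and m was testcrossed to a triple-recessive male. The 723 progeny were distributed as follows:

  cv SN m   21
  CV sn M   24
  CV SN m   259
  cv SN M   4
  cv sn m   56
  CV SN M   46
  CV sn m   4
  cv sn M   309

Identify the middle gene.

sn

The two most frequent reciprocal classes, CV SN m and cv sn M, are the parental types, so the F1 was CV SN m / cv sn M.
The two rarest classes, CV sn m and cv SN M, are the double crossovers. Comparing them with the parentals, only the sn allele has switched, so sn is the middle locus and the order is cv – sn – m.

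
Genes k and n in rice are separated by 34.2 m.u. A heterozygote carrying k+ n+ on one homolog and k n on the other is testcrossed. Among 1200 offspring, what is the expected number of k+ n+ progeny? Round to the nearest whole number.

395

A map distance of 34.2 m.u. corresponds to a recombination frequency of 0.342.
The F1 is k+ n+ / k n, so k+ n+ is a parental gamete class with expected frequency (1 − r)/2 = 0.658/2 = 0.3290.
Expected number = 0.3290 × 1200 = 394.80 ≈ 395.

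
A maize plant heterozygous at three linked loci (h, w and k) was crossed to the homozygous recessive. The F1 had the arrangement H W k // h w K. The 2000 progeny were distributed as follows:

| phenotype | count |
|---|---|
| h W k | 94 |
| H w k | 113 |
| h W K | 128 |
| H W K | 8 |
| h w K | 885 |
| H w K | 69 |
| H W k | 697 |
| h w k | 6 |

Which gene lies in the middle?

k

The two rarest classes, H W K and h w k, are the double crossovers. Comparing them with the parentals, only the k allele has switched, so k is the middle locus and the order is h – k – w.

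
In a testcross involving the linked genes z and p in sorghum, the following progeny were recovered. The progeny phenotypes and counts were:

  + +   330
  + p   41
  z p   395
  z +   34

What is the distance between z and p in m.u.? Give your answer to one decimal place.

9.4 m.u.

The two most frequent classes, + + (330) and z p (395), are the parental types, so the F1 was + + / z p.
The recombinant classes are + p and z +: 41 + 34 = 75.
Recombination frequency = 75/800 = 0.0938 ≈ 9.4%, i.e. 9.4 m.u.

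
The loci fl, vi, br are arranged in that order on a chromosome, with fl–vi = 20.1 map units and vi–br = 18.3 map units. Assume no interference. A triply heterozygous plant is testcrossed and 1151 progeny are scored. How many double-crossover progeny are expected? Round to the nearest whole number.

Map distances give recombination frequencies of 0.201 and 0.183 for the two intervals.
With no interference, expected double-crossover frequency = 0.201 × 0.183 = 0.03678.
Expected number = 0.03678 × 1151 = 42.34 ≈ 42.

42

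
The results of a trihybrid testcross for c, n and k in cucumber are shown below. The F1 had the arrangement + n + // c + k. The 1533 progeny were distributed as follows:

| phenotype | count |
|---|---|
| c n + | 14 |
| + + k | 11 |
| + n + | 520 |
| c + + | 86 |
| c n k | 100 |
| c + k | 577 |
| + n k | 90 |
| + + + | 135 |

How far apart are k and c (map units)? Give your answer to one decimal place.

The two rarest classes, c n + and + + k, are the double crossovers. Comparing them with the parentals, only the c allele has switched, so c is the middle locus and the order is k – c – n.
Crossovers in the k–c interval produce the single-crossover classes + n k and c + + (90 + 86 = 176) plus the double crossovers (25).
RF(k–c) = (176 + 25) / 1533 = 201/1533 = 0.1311 → 13.1 map units.

13.1 map units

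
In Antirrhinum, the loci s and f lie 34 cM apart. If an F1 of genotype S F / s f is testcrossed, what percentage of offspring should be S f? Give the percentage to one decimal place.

17.0%

A map distance of 34 cM corresponds to a recombination frequency of 0.340.
The F1 is S F / s f, so S f is a recombinant gamete class with expected frequency r/2 = 0.340/2 = 0.1700.
That is 0.1700 = 17.0% of the progeny.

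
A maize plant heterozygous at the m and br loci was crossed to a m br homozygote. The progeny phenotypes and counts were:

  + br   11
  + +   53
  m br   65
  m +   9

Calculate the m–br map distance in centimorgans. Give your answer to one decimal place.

14.5 centimorgans

The two most frequent classes, + + (53) and m br (65), are the parental types, so the F1 was + + / m br.
The recombinant classes are + br and m +: 11 + 9 = 20.
Recombination frequency = 20/138 = 0.1449 ≈ 14.5%, i.e. 14.5 centimorgans.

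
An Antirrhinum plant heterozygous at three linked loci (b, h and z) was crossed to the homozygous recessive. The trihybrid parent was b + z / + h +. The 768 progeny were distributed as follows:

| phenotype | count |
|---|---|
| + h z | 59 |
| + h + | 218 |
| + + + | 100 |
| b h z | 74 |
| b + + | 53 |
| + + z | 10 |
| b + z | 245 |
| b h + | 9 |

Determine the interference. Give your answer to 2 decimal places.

The two rarest classes, + + z and b h +, are the double crossovers. Comparing them with the parentals, only the b allele has switched, so b is the middle locus and the order is z – b – h.
z–b: (112 + 19)/768 = 0.1706; b–h: (174 + 19)/768 = 0.2513.
Expected DCO frequency = 0.1706 × 0.2513 ≈ 0.04287; observed = 19/768 ≈ 0.02474.
Coefficient of coincidence = 0.02474/0.04287 ≈ 0.58; interference = 1 − 0.58 = 0.42.

0.42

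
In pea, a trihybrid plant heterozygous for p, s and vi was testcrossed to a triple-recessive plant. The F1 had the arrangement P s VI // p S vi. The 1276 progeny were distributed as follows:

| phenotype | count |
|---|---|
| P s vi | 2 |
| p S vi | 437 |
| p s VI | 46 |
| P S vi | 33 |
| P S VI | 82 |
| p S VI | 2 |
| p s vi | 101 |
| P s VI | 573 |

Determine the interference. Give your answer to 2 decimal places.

The two rarest classes, P s vi and p S VI, are the double crossovers. Comparing them with the parentals, only the vi allele has switched, so vi is the middle locus and the order is s – vi – p.
s–vi: (183 + 4)/1276 = 0.1466; vi–p: (79 + 4)/1276 = 0.0650.
Expected DCO frequency = 0.1466 × 0.0650 ≈ 0.00953; observed = 4/1276 ≈ 0.00313.
Coefficient of coincidence = 0.00313/0.00953 ≈ 0.33; interference = 1 − 0.33 = 0.67.

0.67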